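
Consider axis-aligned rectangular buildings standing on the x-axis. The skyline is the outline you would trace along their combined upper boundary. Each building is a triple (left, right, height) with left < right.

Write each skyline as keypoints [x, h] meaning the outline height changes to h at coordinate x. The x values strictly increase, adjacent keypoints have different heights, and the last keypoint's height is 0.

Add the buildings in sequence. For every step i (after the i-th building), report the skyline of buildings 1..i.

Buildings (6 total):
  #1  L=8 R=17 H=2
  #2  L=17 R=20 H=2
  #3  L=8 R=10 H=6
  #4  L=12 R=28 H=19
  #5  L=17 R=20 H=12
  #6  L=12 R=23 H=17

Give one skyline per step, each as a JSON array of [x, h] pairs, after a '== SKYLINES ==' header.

== SKYLINES ==
[[8,2],[17,0]]
[[8,2],[20,0]]
[[8,6],[10,2],[20,0]]
[[8,6],[10,2],[12,19],[28,0]]
[[8,6],[10,2],[12,19],[28,0]]
[[8,6],[10,2],[12,19],[28,0]]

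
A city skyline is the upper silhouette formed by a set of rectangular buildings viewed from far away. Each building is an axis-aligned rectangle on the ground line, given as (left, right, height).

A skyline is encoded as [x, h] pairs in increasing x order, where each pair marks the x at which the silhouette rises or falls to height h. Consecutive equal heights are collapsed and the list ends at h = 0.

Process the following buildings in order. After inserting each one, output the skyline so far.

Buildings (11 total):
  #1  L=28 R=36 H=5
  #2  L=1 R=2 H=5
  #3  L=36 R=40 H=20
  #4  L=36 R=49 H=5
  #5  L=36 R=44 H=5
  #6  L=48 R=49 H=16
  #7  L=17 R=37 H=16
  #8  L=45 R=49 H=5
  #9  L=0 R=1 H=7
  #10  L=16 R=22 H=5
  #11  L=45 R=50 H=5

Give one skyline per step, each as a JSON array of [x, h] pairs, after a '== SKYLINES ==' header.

== SKYLINES ==
[[28,5],[36,0]]
[[1,5],[2,0],[28,5],[36,0]]
[[1,5],[2,0],[28,5],[36,20],[40,0]]
[[1,5],[2,0],[28,5],[36,20],[40,5],[49,0]]
[[1,5],[2,0],[28,5],[36,20],[40,5],[49,0]]
[[1,5],[2,0],[28,5],[36,20],[40,5],[48,16],[49,0]]
[[1,5],[2,0],[17,16],[36,20],[40,5],[48,16],[49,0]]
[[1,5],[2,0],[17,16],[36,20],[40,5],[48,16],[49,0]]
[[0,7],[1,5],[2,0],[17,16],[36,20],[40,5],[48,16],[49,0]]
[[0,7],[1,5],[2,0],[16,5],[17,16],[36,20],[40,5],[48,16],[49,0]]
[[0,7],[1,5],[2,0],[16,5],[17,16],[36,20],[40,5],[48,16],[49,5],[50,0]]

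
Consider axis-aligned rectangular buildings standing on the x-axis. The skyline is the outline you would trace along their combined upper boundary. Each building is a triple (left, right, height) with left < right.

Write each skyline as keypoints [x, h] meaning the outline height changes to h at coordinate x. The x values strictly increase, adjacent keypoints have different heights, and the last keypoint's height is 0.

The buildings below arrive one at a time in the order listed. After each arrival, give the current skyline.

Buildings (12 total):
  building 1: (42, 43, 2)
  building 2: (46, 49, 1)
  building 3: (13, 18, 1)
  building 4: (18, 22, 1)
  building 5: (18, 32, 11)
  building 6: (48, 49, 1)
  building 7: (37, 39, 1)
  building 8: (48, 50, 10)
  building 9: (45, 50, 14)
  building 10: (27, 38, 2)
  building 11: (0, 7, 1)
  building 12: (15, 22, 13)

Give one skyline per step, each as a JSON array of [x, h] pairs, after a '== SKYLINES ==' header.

== SKYLINES ==
[[42,2],[43,0]]
[[42,2],[43,0],[46,1],[49,0]]
[[13,1],[18,0],[42,2],[43,0],[46,1],[49,0]]
[[13,1],[22,0],[42,2],[43,0],[46,1],[49,0]]
[[13,1],[18,11],[32,0],[42,2],[43,0],[46,1],[49,0]]
[[13,1],[18,11],[32,0],[42,2],[43,0],[46,1],[49,0]]
[[13,1],[18,11],[32,0],[37,1],[39,0],[42,2],[43,0],[46,1],[49,0]]
[[13,1],[18,11],[32,0],[37,1],[39,0],[42,2],[43,0],[46,1],[48,10],[50,0]]
[[13,1],[18,11],[32,0],[37,1],[39,0],[42,2],[43,0],[45,14],[50,0]]
[[13,1],[18,11],[32,2],[38,1],[39,0],[42,2],[43,0],[45,14],[50,0]]
[[0,1],[7,0],[13,1],[18,11],[32,2],[38,1],[39,0],[42,2],[43,0],[45,14],[50,0]]
[[0,1],[7,0],[13,1],[15,13],[22,11],[32,2],[38,1],[39,0],[42,2],[43,0],[45,14],[50,0]]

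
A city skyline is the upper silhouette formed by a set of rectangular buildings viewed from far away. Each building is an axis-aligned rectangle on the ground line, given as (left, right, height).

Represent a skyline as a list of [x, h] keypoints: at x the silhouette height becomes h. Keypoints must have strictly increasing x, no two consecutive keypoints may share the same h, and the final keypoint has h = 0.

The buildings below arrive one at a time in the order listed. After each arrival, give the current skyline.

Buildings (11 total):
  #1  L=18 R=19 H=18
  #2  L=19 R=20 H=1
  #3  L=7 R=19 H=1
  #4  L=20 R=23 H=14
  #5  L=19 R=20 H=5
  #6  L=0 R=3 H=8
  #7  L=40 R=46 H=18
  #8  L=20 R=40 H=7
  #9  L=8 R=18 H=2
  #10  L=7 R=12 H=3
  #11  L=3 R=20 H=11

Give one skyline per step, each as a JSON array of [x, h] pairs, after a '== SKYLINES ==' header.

== SKYLINES ==
[[18,18],[19,0]]
[[18,18],[19,1],[20,0]]
[[7,1],[18,18],[19,1],[20,0]]
[[7,1],[18,18],[19,1],[20,14],[23,0]]
[[7,1],[18,18],[19,5],[20,14],[23,0]]
[[0,8],[3,0],[7,1],[18,18],[19,5],[20,14],[23,0]]
[[0,8],[3,0],[7,1],[18,18],[19,5],[20,14],[23,0],[40,18],[46,0]]
[[0,8],[3,0],[7,1],[18,18],[19,5],[20,14],[23,7],[40,18],[46,0]]
[[0,8],[3,0],[7,1],[8,2],[18,18],[19,5],[20,14],[23,7],[40,18],[46,0]]
[[0,8],[3,0],[7,3],[12,2],[18,18],[19,5],[20,14],[23,7],[40,18],[46,0]]
[[0,8],[3,11],[18,18],[19,11],[20,14],[23,7],[40,18],[46,0]]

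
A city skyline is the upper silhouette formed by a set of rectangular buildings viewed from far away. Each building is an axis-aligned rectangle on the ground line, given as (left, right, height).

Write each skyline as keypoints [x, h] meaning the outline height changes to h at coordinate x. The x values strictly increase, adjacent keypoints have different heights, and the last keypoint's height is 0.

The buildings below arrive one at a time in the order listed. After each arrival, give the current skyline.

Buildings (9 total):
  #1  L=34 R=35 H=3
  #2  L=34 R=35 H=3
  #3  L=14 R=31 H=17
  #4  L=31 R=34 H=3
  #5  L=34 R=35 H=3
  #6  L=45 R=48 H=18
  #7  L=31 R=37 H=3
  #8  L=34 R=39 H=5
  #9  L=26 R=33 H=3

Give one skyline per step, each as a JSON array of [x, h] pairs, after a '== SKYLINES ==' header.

== SKYLINES ==
[[34,3],[35,0]]
[[34,3],[35,0]]
[[14,17],[31,0],[34,3],[35,0]]
[[14,17],[31,3],[35,0]]
[[14,17],[31,3],[35,0]]
[[14,17],[31,3],[35,0],[45,18],[48,0]]
[[14,17],[31,3],[37,0],[45,18],[48,0]]
[[14,17],[31,3],[34,5],[39,0],[45,18],[48,0]]
[[14,17],[31,3],[34,5],[39,0],[45,18],[48,0]]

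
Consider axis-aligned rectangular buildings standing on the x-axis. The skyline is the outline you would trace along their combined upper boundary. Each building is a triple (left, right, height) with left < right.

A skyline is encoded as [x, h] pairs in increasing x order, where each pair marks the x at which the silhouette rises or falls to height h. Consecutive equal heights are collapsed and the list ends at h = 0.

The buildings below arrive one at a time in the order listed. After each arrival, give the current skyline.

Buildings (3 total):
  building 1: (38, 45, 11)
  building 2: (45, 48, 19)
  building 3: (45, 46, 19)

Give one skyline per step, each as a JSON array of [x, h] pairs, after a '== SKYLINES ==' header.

== SKYLINES ==
[[38,11],[45,0]]
[[38,11],[45,19],[48,0]]
[[38,11],[45,19],[48,0]]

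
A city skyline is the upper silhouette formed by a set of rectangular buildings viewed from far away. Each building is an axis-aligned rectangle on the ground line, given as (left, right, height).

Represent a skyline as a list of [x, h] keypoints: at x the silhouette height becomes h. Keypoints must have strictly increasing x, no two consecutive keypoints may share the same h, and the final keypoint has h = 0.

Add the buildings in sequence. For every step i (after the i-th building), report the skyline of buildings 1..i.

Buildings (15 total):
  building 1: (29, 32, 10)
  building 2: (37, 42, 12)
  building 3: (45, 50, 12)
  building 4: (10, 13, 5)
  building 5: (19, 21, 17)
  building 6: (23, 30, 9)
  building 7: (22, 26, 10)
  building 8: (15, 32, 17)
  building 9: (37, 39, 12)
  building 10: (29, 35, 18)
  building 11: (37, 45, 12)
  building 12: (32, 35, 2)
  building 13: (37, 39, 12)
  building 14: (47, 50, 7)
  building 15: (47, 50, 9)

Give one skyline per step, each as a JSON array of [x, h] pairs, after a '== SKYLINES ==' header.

== SKYLINES ==
[[29,10],[32,0]]
[[29,10],[32,0],[37,12],[42,0]]
[[29,10],[32,0],[37,12],[42,0],[45,12],[50,0]]
[[10,5],[13,0],[29,10],[32,0],[37,12],[42,0],[45,12],[50,0]]
[[10,5],[13,0],[19,17],[21,0],[29,10],[32,0],[37,12],[42,0],[45,12],[50,0]]
[[10,5],[13,0],[19,17],[21,0],[23,9],[29,10],[32,0],[37,12],[42,0],[45,12],[50,0]]
[[10,5],[13,0],[19,17],[21,0],[22,10],[26,9],[29,10],[32,0],[37,12],[42,0],[45,12],[50,0]]
[[10,5],[13,0],[15,17],[32,0],[37,12],[42,0],[45,12],[50,0]]
[[10,5],[13,0],[15,17],[32,0],[37,12],[42,0],[45,12],[50,0]]
[[10,5],[13,0],[15,17],[29,18],[35,0],[37,12],[42,0],[45,12],[50,0]]
[[10,5],[13,0],[15,17],[29,18],[35,0],[37,12],[50,0]]
[[10,5],[13,0],[15,17],[29,18],[35,0],[37,12],[50,0]]
[[10,5],[13,0],[15,17],[29,18],[35,0],[37,12],[50,0]]
[[10,5],[13,0],[15,17],[29,18],[35,0],[37,12],[50,0]]
[[10,5],[13,0],[15,17],[29,18],[35,0],[37,12],[50,0]]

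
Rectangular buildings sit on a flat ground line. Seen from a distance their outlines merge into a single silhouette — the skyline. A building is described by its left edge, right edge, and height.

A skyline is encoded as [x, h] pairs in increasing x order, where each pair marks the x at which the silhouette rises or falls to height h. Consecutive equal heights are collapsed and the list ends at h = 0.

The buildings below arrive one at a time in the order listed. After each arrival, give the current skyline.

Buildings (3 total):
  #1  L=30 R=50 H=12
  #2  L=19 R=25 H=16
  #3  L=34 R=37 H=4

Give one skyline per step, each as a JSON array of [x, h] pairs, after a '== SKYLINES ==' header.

== SKYLINES ==
[[30,12],[50,0]]
[[19,16],[25,0],[30,12],[50,0]]
[[19,16],[25,0],[30,12],[50,0]]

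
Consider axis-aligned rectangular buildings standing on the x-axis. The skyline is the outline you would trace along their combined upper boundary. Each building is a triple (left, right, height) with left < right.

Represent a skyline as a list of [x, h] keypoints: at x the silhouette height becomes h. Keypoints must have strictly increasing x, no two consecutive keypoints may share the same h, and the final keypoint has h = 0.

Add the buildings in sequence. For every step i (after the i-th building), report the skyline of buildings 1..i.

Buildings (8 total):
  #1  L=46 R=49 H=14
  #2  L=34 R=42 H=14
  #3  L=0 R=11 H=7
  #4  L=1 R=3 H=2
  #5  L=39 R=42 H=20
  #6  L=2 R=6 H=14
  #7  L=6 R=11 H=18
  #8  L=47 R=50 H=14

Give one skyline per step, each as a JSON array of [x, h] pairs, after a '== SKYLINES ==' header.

== SKYLINES ==
[[46,14],[49,0]]
[[34,14],[42,0],[46,14],[49,0]]
[[0,7],[11,0],[34,14],[42,0],[46,14],[49,0]]
[[0,7],[11,0],[34,14],[42,0],[46,14],[49,0]]
[[0,7],[11,0],[34,14],[39,20],[42,0],[46,14],[49,0]]
[[0,7],[2,14],[6,7],[11,0],[34,14],[39,20],[42,0],[46,14],[49,0]]
[[0,7],[2,14],[6,18],[11,0],[34,14],[39,20],[42,0],[46,14],[49,0]]
[[0,7],[2,14],[6,18],[11,0],[34,14],[39,20],[42,0],[46,14],[50,0]]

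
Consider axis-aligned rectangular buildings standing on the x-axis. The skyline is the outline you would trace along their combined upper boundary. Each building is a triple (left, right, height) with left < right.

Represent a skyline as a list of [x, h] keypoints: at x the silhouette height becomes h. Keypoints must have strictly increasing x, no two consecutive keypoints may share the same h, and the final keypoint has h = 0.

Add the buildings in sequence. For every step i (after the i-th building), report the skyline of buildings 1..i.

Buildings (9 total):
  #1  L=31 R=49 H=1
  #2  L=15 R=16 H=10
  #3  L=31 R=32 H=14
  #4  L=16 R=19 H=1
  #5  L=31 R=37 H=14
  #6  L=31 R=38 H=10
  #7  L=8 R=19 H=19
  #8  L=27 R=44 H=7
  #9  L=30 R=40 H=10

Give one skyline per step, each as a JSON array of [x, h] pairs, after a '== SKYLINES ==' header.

== SKYLINES ==
[[31,1],[49,0]]
[[15,10],[16,0],[31,1],[49,0]]
[[15,10],[16,0],[31,14],[32,1],[49,0]]
[[15,10],[16,1],[19,0],[31,14],[32,1],[49,0]]
[[15,10],[16,1],[19,0],[31,14],[37,1],[49,0]]
[[15,10],[16,1],[19,0],[31,14],[37,10],[38,1],[49,0]]
[[8,19],[19,0],[31,14],[37,10],[38,1],[49,0]]
[[8,19],[19,0],[27,7],[31,14],[37,10],[38,7],[44,1],[49,0]]
[[8,19],[19,0],[27,7],[30,10],[31,14],[37,10],[40,7],[44,1],[49,0]]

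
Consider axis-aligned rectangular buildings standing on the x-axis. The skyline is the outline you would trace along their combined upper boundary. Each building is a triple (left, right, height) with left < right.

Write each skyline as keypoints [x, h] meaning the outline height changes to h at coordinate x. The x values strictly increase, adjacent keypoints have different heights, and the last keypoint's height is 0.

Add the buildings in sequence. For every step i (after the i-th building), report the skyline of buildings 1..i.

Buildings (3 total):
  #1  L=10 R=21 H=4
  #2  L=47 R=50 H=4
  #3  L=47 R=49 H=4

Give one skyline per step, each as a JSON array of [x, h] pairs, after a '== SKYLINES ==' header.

== SKYLINES ==
[[10,4],[21,0]]
[[10,4],[21,0],[47,4],[50,0]]
[[10,4],[21,0],[47,4],[50,0]]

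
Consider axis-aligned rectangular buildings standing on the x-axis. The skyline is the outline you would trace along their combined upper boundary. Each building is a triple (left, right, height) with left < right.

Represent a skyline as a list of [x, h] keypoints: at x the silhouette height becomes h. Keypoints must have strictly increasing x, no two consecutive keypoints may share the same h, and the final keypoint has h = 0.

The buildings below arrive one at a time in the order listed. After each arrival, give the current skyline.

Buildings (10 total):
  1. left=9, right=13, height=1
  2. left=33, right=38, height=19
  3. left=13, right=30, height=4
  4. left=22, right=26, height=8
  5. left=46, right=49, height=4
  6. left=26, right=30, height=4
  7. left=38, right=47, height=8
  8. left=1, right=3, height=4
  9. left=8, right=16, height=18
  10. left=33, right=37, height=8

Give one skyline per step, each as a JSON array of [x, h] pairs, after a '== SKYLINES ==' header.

== SKYLINES ==
[[9,1],[13,0]]
[[9,1],[13,0],[33,19],[38,0]]
[[9,1],[13,4],[30,0],[33,19],[38,0]]
[[9,1],[13,4],[22,8],[26,4],[30,0],[33,19],[38,0]]
[[9,1],[13,4],[22,8],[26,4],[30,0],[33,19],[38,0],[46,4],[49,0]]
[[9,1],[13,4],[22,8],[26,4],[30,0],[33,19],[38,0],[46,4],[49,0]]
[[9,1],[13,4],[22,8],[26,4],[30,0],[33,19],[38,8],[47,4],[49,0]]
[[1,4],[3,0],[9,1],[13,4],[22,8],[26,4],[30,0],[33,19],[38,8],[47,4],[49,0]]
[[1,4],[3,0],[8,18],[16,4],[22,8],[26,4],[30,0],[33,19],[38,8],[47,4],[49,0]]
[[1,4],[3,0],[8,18],[16,4],[22,8],[26,4],[30,0],[33,19],[38,8],[47,4],[49,0]]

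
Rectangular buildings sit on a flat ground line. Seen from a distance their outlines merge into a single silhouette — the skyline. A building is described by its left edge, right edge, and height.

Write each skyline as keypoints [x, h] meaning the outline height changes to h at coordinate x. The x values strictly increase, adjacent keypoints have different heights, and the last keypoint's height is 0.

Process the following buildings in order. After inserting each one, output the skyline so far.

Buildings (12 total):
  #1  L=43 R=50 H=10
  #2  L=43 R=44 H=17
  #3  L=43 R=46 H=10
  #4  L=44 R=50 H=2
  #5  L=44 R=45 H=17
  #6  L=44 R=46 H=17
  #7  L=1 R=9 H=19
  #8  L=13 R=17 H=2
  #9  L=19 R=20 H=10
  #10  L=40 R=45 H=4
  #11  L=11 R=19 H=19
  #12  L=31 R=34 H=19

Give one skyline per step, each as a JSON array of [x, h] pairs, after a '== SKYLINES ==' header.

== SKYLINES ==
[[43,10],[50,0]]
[[43,17],[44,10],[50,0]]
[[43,17],[44,10],[50,0]]
[[43,17],[44,10],[50,0]]
[[43,17],[45,10],[50,0]]
[[43,17],[46,10],[50,0]]
[[1,19],[9,0],[43,17],[46,10],[50,0]]
[[1,19],[9,0],[13,2],[17,0],[43,17],[46,10],[50,0]]
[[1,19],[9,0],[13,2],[17,0],[19,10],[20,0],[43,17],[46,10],[50,0]]
[[1,19],[9,0],[13,2],[17,0],[19,10],[20,0],[40,4],[43,17],[46,10],[50,0]]
[[1,19],[9,0],[11,19],[19,10],[20,0],[40,4],[43,17],[46,10],[50,0]]
[[1,19],[9,0],[11,19],[19,10],[20,0],[31,19],[34,0],[40,4],[43,17],[46,10],[50,0]]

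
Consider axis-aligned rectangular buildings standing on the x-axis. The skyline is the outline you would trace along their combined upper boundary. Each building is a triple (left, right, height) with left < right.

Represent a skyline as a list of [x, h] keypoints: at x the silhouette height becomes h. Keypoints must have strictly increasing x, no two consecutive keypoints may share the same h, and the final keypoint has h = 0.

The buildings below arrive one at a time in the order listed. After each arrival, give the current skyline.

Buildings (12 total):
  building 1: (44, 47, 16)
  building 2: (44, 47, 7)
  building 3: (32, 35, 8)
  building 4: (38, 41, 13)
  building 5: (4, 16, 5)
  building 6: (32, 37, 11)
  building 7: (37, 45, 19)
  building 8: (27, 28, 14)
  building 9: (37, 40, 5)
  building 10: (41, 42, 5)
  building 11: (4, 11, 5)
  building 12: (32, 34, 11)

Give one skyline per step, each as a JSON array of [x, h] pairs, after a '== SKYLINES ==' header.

== SKYLINES ==
[[44,16],[47,0]]
[[44,16],[47,0]]
[[32,8],[35,0],[44,16],[47,0]]
[[32,8],[35,0],[38,13],[41,0],[44,16],[47,0]]
[[4,5],[16,0],[32,8],[35,0],[38,13],[41,0],[44,16],[47,0]]
[[4,5],[16,0],[32,11],[37,0],[38,13],[41,0],[44,16],[47,0]]
[[4,5],[16,0],[32,11],[37,19],[45,16],[47,0]]
[[4,5],[16,0],[27,14],[28,0],[32,11],[37,19],[45,16],[47,0]]
[[4,5],[16,0],[27,14],[28,0],[32,11],[37,19],[45,16],[47,0]]
[[4,5],[16,0],[27,14],[28,0],[32,11],[37,19],[45,16],[47,0]]
[[4,5],[16,0],[27,14],[28,0],[32,11],[37,19],[45,16],[47,0]]
[[4,5],[16,0],[27,14],[28,0],[32,11],[37,19],[45,16],[47,0]]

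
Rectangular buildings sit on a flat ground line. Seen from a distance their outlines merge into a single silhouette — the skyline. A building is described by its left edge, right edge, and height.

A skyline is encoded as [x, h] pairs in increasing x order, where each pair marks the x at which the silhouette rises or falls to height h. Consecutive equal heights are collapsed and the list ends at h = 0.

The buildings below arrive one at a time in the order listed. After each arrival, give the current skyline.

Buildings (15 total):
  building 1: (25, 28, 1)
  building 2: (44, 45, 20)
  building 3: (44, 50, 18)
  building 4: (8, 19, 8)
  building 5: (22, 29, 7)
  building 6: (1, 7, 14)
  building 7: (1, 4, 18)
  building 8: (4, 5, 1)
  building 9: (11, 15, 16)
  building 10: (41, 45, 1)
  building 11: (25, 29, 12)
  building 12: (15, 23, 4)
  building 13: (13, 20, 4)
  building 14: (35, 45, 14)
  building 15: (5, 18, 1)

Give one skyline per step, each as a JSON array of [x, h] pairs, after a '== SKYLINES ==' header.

== SKYLINES ==
[[25,1],[28,0]]
[[25,1],[28,0],[44,20],[45,0]]
[[25,1],[28,0],[44,20],[45,18],[50,0]]
[[8,8],[19,0],[25,1],[28,0],[44,20],[45,18],[50,0]]
[[8,8],[19,0],[22,7],[29,0],[44,20],[45,18],[50,0]]
[[1,14],[7,0],[8,8],[19,0],[22,7],[29,0],[44,20],[45,18],[50,0]]
[[1,18],[4,14],[7,0],[8,8],[19,0],[22,7],[29,0],[44,20],[45,18],[50,0]]
[[1,18],[4,14],[7,0],[8,8],[19,0],[22,7],[29,0],[44,20],[45,18],[50,0]]
[[1,18],[4,14],[7,0],[8,8],[11,16],[15,8],[19,0],[22,7],[29,0],[44,20],[45,18],[50,0]]
[[1,18],[4,14],[7,0],[8,8],[11,16],[15,8],[19,0],[22,7],[29,0],[41,1],[44,20],[45,18],[50,0]]
[[1,18],[4,14],[7,0],[8,8],[11,16],[15,8],[19,0],[22,7],[25,12],[29,0],[41,1],[44,20],[45,18],[50,0]]
[[1,18],[4,14],[7,0],[8,8],[11,16],[15,8],[19,4],[22,7],[25,12],[29,0],[41,1],[44,20],[45,18],[50,0]]
[[1,18],[4,14],[7,0],[8,8],[11,16],[15,8],[19,4],[22,7],[25,12],[29,0],[41,1],[44,20],[45,18],[50,0]]
[[1,18],[4,14],[7,0],[8,8],[11,16],[15,8],[19,4],[22,7],[25,12],[29,0],[35,14],[44,20],[45,18],[50,0]]
[[1,18],[4,14],[7,1],[8,8],[11,16],[15,8],[19,4],[22,7],[25,12],[29,0],[35,14],[44,20],[45,18],[50,0]]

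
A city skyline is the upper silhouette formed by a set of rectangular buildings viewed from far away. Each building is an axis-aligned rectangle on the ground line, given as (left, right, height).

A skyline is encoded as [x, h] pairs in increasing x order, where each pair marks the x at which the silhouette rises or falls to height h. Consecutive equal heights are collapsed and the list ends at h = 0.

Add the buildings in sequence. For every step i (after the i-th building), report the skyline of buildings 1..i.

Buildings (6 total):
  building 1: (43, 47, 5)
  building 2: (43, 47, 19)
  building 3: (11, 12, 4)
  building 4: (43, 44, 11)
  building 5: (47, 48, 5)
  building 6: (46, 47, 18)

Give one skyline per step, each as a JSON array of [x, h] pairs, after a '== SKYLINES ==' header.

== SKYLINES ==
[[43,5],[47,0]]
[[43,19],[47,0]]
[[11,4],[12,0],[43,19],[47,0]]
[[11,4],[12,0],[43,19],[47,0]]
[[11,4],[12,0],[43,19],[47,5],[48,0]]
[[11,4],[12,0],[43,19],[47,5],[48,0]]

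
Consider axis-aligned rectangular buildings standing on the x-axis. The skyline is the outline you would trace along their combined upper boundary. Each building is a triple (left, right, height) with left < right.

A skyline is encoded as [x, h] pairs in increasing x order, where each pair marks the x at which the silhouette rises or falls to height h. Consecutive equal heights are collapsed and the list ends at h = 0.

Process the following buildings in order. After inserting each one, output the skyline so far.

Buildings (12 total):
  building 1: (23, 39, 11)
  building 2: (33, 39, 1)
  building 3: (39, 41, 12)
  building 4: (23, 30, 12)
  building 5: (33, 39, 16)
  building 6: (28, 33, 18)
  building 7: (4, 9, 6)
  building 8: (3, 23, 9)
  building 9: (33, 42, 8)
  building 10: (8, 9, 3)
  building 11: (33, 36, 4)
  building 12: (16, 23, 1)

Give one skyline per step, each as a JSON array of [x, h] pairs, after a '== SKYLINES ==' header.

== SKYLINES ==
[[23,11],[39,0]]
[[23,11],[39,0]]
[[23,11],[39,12],[41,0]]
[[23,12],[30,11],[39,12],[41,0]]
[[23,12],[30,11],[33,16],[39,12],[41,0]]
[[23,12],[28,18],[33,16],[39,12],[41,0]]
[[4,6],[9,0],[23,12],[28,18],[33,16],[39,12],[41,0]]
[[3,9],[23,12],[28,18],[33,16],[39,12],[41,0]]
[[3,9],[23,12],[28,18],[33,16],[39,12],[41,8],[42,0]]
[[3,9],[23,12],[28,18],[33,16],[39,12],[41,8],[42,0]]
[[3,9],[23,12],[28,18],[33,16],[39,12],[41,8],[42,0]]
[[3,9],[23,12],[28,18],[33,16],[39,12],[41,8],[42,0]]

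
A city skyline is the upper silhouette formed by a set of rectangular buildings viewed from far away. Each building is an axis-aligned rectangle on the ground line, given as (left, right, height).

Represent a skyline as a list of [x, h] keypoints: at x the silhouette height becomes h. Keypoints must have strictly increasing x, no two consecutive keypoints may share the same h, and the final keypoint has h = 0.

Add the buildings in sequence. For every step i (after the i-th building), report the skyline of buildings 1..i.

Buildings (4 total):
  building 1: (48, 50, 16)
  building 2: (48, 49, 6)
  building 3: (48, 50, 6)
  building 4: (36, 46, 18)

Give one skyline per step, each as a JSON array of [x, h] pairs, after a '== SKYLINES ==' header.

== SKYLINES ==
[[48,16],[50,0]]
[[48,16],[50,0]]
[[48,16],[50,0]]
[[36,18],[46,0],[48,16],[50,0]]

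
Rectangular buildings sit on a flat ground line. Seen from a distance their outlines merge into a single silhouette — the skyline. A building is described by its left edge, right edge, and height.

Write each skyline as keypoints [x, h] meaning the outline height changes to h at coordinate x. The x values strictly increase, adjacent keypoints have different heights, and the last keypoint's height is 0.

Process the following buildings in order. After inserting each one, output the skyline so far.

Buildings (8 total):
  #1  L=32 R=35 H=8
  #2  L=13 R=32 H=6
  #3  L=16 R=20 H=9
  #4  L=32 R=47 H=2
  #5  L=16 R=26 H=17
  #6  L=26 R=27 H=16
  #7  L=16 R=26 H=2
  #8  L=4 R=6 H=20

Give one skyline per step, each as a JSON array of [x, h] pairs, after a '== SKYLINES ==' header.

== SKYLINES ==
[[32,8],[35,0]]
[[13,6],[32,8],[35,0]]
[[13,6],[16,9],[20,6],[32,8],[35,0]]
[[13,6],[16,9],[20,6],[32,8],[35,2],[47,0]]
[[13,6],[16,17],[26,6],[32,8],[35,2],[47,0]]
[[13,6],[16,17],[26,16],[27,6],[32,8],[35,2],[47,0]]
[[13,6],[16,17],[26,16],[27,6],[32,8],[35,2],[47,0]]
[[4,20],[6,0],[13,6],[16,17],[26,16],[27,6],[32,8],[35,2],[47,0]]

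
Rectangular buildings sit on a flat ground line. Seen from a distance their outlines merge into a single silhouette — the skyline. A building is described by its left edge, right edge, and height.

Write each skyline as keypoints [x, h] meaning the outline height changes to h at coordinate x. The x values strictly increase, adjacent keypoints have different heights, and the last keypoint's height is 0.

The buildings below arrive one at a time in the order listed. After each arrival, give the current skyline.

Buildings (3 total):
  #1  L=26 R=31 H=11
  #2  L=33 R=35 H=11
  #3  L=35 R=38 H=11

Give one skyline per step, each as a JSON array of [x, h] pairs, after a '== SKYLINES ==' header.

== SKYLINES ==
[[26,11],[31,0]]
[[26,11],[31,0],[33,11],[35,0]]
[[26,11],[31,0],[33,11],[38,0]]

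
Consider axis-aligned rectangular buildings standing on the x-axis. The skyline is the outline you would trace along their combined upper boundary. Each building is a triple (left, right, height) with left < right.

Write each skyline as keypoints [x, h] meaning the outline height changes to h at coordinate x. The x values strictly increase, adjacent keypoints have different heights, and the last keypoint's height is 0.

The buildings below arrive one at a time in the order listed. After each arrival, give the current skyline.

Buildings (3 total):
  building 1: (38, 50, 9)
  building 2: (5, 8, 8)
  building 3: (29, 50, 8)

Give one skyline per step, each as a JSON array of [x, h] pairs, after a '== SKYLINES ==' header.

== SKYLINES ==
[[38,9],[50,0]]
[[5,8],[8,0],[38,9],[50,0]]
[[5,8],[8,0],[29,8],[38,9],[50,0]]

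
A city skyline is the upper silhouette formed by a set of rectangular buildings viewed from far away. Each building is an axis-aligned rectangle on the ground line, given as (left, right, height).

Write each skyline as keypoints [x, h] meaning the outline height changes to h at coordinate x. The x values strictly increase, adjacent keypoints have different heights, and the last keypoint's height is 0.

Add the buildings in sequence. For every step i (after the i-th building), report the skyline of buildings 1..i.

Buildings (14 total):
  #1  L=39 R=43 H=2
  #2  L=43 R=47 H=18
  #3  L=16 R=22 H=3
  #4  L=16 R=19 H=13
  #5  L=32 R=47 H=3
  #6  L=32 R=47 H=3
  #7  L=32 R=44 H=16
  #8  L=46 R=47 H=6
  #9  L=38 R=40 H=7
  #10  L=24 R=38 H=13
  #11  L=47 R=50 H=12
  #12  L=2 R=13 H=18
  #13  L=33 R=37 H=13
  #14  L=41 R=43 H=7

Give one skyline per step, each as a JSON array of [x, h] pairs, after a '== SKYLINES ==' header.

== SKYLINES ==
[[39,2],[43,0]]
[[39,2],[43,18],[47,0]]
[[16,3],[22,0],[39,2],[43,18],[47,0]]
[[16,13],[19,3],[22,0],[39,2],[43,18],[47,0]]
[[16,13],[19,3],[22,0],[32,3],[43,18],[47,0]]
[[16,13],[19,3],[22,0],[32,3],[43,18],[47,0]]
[[16,13],[19,3],[22,0],[32,16],[43,18],[47,0]]
[[16,13],[19,3],[22,0],[32,16],[43,18],[47,0]]
[[16,13],[19,3],[22,0],[32,16],[43,18],[47,0]]
[[16,13],[19,3],[22,0],[24,13],[32,16],[43,18],[47,0]]
[[16,13],[19,3],[22,0],[24,13],[32,16],[43,18],[47,12],[50,0]]
[[2,18],[13,0],[16,13],[19,3],[22,0],[24,13],[32,16],[43,18],[47,12],[50,0]]
[[2,18],[13,0],[16,13],[19,3],[22,0],[24,13],[32,16],[43,18],[47,12],[50,0]]
[[2,18],[13,0],[16,13],[19,3],[22,0],[24,13],[32,16],[43,18],[47,12],[50,0]]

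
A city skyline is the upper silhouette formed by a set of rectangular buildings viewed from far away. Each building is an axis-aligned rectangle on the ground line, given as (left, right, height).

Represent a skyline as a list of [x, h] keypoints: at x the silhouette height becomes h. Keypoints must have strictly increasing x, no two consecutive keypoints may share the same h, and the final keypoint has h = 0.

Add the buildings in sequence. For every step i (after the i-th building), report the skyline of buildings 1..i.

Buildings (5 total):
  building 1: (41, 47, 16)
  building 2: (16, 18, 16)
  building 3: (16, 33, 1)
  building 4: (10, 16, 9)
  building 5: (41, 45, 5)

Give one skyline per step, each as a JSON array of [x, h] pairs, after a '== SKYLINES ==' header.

== SKYLINES ==
[[41,16],[47,0]]
[[16,16],[18,0],[41,16],[47,0]]
[[16,16],[18,1],[33,0],[41,16],[47,0]]
[[10,9],[16,16],[18,1],[33,0],[41,16],[47,0]]
[[10,9],[16,16],[18,1],[33,0],[41,16],[47,0]]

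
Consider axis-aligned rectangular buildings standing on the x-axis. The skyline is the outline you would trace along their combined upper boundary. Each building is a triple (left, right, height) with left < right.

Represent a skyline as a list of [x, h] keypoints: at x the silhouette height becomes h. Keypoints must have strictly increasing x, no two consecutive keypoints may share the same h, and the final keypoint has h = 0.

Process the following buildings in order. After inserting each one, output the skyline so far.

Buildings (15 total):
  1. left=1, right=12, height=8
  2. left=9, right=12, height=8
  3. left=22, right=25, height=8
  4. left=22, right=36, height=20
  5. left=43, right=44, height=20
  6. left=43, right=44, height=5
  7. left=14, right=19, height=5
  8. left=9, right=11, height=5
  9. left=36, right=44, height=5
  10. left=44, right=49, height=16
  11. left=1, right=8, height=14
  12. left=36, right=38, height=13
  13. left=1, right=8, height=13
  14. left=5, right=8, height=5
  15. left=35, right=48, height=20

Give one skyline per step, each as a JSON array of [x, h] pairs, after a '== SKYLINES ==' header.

== SKYLINES ==
[[1,8],[12,0]]
[[1,8],[12,0]]
[[1,8],[12,0],[22,8],[25,0]]
[[1,8],[12,0],[22,20],[36,0]]
[[1,8],[12,0],[22,20],[36,0],[43,20],[44,0]]
[[1,8],[12,0],[22,20],[36,0],[43,20],[44,0]]
[[1,8],[12,0],[14,5],[19,0],[22,20],[36,0],[43,20],[44,0]]
[[1,8],[12,0],[14,5],[19,0],[22,20],[36,0],[43,20],[44,0]]
[[1,8],[12,0],[14,5],[19,0],[22,20],[36,5],[43,20],[44,0]]
[[1,8],[12,0],[14,5],[19,0],[22,20],[36,5],[43,20],[44,16],[49,0]]
[[1,14],[8,8],[12,0],[14,5],[19,0],[22,20],[36,5],[43,20],[44,16],[49,0]]
[[1,14],[8,8],[12,0],[14,5],[19,0],[22,20],[36,13],[38,5],[43,20],[44,16],[49,0]]
[[1,14],[8,8],[12,0],[14,5],[19,0],[22,20],[36,13],[38,5],[43,20],[44,16],[49,0]]
[[1,14],[8,8],[12,0],[14,5],[19,0],[22,20],[36,13],[38,5],[43,20],[44,16],[49,0]]
[[1,14],[8,8],[12,0],[14,5],[19,0],[22,20],[48,16],[49,0]]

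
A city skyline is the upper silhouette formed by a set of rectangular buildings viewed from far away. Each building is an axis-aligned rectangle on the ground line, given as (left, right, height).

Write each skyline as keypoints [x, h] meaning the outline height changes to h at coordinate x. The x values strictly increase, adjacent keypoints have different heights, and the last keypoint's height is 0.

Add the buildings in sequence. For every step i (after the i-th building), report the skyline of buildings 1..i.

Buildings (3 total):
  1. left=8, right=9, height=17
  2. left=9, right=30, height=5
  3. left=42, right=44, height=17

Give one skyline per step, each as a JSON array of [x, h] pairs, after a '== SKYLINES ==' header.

== SKYLINES ==
[[8,17],[9,0]]
[[8,17],[9,5],[30,0]]
[[8,17],[9,5],[30,0],[42,17],[44,0]]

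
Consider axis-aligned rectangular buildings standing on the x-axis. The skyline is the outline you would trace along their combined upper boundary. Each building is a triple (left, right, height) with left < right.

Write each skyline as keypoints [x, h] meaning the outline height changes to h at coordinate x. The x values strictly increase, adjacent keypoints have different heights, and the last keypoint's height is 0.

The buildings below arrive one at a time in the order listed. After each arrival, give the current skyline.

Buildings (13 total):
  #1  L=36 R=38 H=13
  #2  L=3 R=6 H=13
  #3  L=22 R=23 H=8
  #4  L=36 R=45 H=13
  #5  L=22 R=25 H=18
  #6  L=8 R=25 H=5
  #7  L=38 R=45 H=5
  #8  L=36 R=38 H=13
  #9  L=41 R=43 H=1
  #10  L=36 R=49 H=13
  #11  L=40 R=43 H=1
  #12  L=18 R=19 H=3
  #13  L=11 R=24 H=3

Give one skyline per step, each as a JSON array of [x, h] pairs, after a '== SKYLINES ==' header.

== SKYLINES ==
[[36,13],[38,0]]
[[3,13],[6,0],[36,13],[38,0]]
[[3,13],[6,0],[22,8],[23,0],[36,13],[38,0]]
[[3,13],[6,0],[22,8],[23,0],[36,13],[45,0]]
[[3,13],[6,0],[22,18],[25,0],[36,13],[45,0]]
[[3,13],[6,0],[8,5],[22,18],[25,0],[36,13],[45,0]]
[[3,13],[6,0],[8,5],[22,18],[25,0],[36,13],[45,0]]
[[3,13],[6,0],[8,5],[22,18],[25,0],[36,13],[45,0]]
[[3,13],[6,0],[8,5],[22,18],[25,0],[36,13],[45,0]]
[[3,13],[6,0],[8,5],[22,18],[25,0],[36,13],[49,0]]
[[3,13],[6,0],[8,5],[22,18],[25,0],[36,13],[49,0]]
[[3,13],[6,0],[8,5],[22,18],[25,0],[36,13],[49,0]]
[[3,13],[6,0],[8,5],[22,18],[25,0],[36,13],[49,0]]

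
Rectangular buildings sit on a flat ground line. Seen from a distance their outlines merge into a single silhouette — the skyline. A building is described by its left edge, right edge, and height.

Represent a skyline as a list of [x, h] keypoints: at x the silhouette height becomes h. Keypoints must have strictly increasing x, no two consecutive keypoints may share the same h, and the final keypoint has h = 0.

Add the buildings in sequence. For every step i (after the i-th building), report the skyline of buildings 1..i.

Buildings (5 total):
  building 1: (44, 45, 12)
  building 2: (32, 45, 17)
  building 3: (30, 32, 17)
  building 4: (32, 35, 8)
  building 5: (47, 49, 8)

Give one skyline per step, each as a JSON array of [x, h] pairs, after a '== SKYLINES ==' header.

== SKYLINES ==
[[44,12],[45,0]]
[[32,17],[45,0]]
[[30,17],[45,0]]
[[30,17],[45,0]]
[[30,17],[45,0],[47,8],[49,0]]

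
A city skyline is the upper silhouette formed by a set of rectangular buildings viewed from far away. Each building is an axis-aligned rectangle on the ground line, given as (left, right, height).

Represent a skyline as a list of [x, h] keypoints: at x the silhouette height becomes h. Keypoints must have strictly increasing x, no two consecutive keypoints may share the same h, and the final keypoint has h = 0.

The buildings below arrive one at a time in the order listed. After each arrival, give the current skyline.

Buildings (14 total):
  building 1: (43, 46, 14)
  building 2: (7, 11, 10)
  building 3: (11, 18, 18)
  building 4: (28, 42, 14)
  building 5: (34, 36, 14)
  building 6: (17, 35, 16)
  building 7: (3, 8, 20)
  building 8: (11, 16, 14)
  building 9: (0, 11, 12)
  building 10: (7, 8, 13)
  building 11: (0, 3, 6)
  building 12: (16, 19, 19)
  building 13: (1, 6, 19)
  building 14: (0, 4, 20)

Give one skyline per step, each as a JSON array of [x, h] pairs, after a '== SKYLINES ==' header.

== SKYLINES ==
[[43,14],[46,0]]
[[7,10],[11,0],[43,14],[46,0]]
[[7,10],[11,18],[18,0],[43,14],[46,0]]
[[7,10],[11,18],[18,0],[28,14],[42,0],[43,14],[46,0]]
[[7,10],[11,18],[18,0],[28,14],[42,0],[43,14],[46,0]]
[[7,10],[11,18],[18,16],[35,14],[42,0],[43,14],[46,0]]
[[3,20],[8,10],[11,18],[18,16],[35,14],[42,0],[43,14],[46,0]]
[[3,20],[8,10],[11,18],[18,16],[35,14],[42,0],[43,14],[46,0]]
[[0,12],[3,20],[8,12],[11,18],[18,16],[35,14],[42,0],[43,14],[46,0]]
[[0,12],[3,20],[8,12],[11,18],[18,16],[35,14],[42,0],[43,14],[46,0]]
[[0,12],[3,20],[8,12],[11,18],[18,16],[35,14],[42,0],[43,14],[46,0]]
[[0,12],[3,20],[8,12],[11,18],[16,19],[19,16],[35,14],[42,0],[43,14],[46,0]]
[[0,12],[1,19],[3,20],[8,12],[11,18],[16,19],[19,16],[35,14],[42,0],[43,14],[46,0]]
[[0,20],[8,12],[11,18],[16,19],[19,16],[35,14],[42,0],[43,14],[46,0]]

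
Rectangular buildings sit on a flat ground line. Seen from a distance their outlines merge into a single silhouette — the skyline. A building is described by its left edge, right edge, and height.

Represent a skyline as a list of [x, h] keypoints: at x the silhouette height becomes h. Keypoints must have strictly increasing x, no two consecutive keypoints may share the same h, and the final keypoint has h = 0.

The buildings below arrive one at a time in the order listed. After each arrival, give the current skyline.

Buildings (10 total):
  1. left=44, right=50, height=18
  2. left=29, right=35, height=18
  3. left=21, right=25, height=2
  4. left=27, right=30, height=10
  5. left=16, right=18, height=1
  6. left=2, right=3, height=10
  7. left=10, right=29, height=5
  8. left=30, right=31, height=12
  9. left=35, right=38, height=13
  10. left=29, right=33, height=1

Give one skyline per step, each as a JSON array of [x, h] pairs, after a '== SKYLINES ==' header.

== SKYLINES ==
[[44,18],[50,0]]
[[29,18],[35,0],[44,18],[50,0]]
[[21,2],[25,0],[29,18],[35,0],[44,18],[50,0]]
[[21,2],[25,0],[27,10],[29,18],[35,0],[44,18],[50,0]]
[[16,1],[18,0],[21,2],[25,0],[27,10],[29,18],[35,0],[44,18],[50,0]]
[[2,10],[3,0],[16,1],[18,0],[21,2],[25,0],[27,10],[29,18],[35,0],[44,18],[50,0]]
[[2,10],[3,0],[10,5],[27,10],[29,18],[35,0],[44,18],[50,0]]
[[2,10],[3,0],[10,5],[27,10],[29,18],[35,0],[44,18],[50,0]]
[[2,10],[3,0],[10,5],[27,10],[29,18],[35,13],[38,0],[44,18],[50,0]]
[[2,10],[3,0],[10,5],[27,10],[29,18],[35,13],[38,0],[44,18],[50,0]]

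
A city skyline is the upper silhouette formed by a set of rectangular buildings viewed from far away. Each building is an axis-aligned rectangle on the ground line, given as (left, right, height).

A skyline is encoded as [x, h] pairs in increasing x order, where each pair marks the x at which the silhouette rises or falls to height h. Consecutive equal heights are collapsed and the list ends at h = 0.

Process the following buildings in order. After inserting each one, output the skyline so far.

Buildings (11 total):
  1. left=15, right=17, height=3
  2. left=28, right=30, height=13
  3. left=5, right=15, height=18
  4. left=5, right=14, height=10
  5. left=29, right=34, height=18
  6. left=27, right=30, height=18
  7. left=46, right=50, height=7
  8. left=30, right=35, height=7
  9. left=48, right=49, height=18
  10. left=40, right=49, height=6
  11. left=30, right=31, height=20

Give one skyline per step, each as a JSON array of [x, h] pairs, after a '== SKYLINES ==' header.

== SKYLINES ==
[[15,3],[17,0]]
[[15,3],[17,0],[28,13],[30,0]]
[[5,18],[15,3],[17,0],[28,13],[30,0]]
[[5,18],[15,3],[17,0],[28,13],[30,0]]
[[5,18],[15,3],[17,0],[28,13],[29,18],[34,0]]
[[5,18],[15,3],[17,0],[27,18],[34,0]]
[[5,18],[15,3],[17,0],[27,18],[34,0],[46,7],[50,0]]
[[5,18],[15,3],[17,0],[27,18],[34,7],[35,0],[46,7],[50,0]]
[[5,18],[15,3],[17,0],[27,18],[34,7],[35,0],[46,7],[48,18],[49,7],[50,0]]
[[5,18],[15,3],[17,0],[27,18],[34,7],[35,0],[40,6],[46,7],[48,18],[49,7],[50,0]]
[[5,18],[15,3],[17,0],[27,18],[30,20],[31,18],[34,7],[35,0],[40,6],[46,7],[48,18],[49,7],[50,0]]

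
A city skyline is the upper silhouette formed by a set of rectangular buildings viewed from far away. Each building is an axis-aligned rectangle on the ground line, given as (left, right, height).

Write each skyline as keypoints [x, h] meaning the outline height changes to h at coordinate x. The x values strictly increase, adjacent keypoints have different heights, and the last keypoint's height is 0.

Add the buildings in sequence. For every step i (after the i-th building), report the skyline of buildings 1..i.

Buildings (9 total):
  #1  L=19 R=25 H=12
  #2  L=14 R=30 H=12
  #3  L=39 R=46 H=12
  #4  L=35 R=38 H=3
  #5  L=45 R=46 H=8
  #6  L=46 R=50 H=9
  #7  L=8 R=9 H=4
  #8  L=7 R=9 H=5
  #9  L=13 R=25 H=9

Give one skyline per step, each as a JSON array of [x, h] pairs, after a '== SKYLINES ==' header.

== SKYLINES ==
[[19,12],[25,0]]
[[14,12],[30,0]]
[[14,12],[30,0],[39,12],[46,0]]
[[14,12],[30,0],[35,3],[38,0],[39,12],[46,0]]
[[14,12],[30,0],[35,3],[38,0],[39,12],[46,0]]
[[14,12],[30,0],[35,3],[38,0],[39,12],[46,9],[50,0]]
[[8,4],[9,0],[14,12],[30,0],[35,3],[38,0],[39,12],[46,9],[50,0]]
[[7,5],[9,0],[14,12],[30,0],[35,3],[38,0],[39,12],[46,9],[50,0]]
[[7,5],[9,0],[13,9],[14,12],[30,0],[35,3],[38,0],[39,12],[46,9],[50,0]]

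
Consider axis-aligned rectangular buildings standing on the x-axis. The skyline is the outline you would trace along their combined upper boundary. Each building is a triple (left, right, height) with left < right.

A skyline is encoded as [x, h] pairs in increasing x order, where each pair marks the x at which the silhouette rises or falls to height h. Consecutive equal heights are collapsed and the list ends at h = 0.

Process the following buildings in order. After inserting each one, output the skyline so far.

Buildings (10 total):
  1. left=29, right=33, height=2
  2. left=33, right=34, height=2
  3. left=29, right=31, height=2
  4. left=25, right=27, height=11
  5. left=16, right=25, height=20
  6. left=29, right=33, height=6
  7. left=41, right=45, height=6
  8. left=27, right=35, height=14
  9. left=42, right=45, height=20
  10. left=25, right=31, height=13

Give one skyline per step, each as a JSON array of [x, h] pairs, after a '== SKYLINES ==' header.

== SKYLINES ==
[[29,2],[33,0]]
[[29,2],[34,0]]
[[29,2],[34,0]]
[[25,11],[27,0],[29,2],[34,0]]
[[16,20],[25,11],[27,0],[29,2],[34,0]]
[[16,20],[25,11],[27,0],[29,6],[33,2],[34,0]]
[[16,20],[25,11],[27,0],[29,6],[33,2],[34,0],[41,6],[45,0]]
[[16,20],[25,11],[27,14],[35,0],[41,6],[45,0]]
[[16,20],[25,11],[27,14],[35,0],[41,6],[42,20],[45,0]]
[[16,20],[25,13],[27,14],[35,0],[41,6],[42,20],[45,0]]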